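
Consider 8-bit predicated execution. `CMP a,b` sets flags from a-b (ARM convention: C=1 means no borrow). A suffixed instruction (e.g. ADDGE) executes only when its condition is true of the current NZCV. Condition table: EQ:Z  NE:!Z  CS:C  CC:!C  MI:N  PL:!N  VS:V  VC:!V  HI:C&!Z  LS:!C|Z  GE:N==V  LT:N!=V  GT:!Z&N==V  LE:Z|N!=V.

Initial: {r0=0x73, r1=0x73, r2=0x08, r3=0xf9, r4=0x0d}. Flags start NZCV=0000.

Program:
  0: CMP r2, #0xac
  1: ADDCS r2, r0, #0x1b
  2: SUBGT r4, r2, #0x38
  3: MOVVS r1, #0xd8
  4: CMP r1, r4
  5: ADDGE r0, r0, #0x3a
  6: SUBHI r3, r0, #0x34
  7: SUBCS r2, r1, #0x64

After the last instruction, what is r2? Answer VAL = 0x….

VAL = 0x08

[0] flags=0000 → (cmp)
[1] flags=0000 CS?F → skip
[2] flags=0000 GT?T → r4=0xd0
[3] flags=0000 VS?F → skip
[4] flags=1001 → (cmp)
[5] flags=1001 GE?T → r0=0xad
[6] flags=1001 HI?F → skip
[7] flags=1001 CS?F → skip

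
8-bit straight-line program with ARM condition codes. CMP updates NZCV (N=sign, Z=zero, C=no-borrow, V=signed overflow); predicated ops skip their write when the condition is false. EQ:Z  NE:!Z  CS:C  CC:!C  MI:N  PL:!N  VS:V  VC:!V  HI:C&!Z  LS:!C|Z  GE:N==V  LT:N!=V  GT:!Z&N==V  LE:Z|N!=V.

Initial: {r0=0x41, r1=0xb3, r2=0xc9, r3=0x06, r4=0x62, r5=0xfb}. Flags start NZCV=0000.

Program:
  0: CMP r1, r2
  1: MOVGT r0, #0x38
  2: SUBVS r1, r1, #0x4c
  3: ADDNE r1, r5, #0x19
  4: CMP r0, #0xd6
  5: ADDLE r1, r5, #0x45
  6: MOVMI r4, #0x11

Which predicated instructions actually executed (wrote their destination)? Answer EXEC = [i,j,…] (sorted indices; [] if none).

0: ✓ CMP  NZCV=1000
1: · MOVGT
2: · SUBVS
3: ✓ ADDNE  r1←0x14
4: ✓ CMP  NZCV=0000
5: · ADDLE
6: · MOVMI

EXEC = [3]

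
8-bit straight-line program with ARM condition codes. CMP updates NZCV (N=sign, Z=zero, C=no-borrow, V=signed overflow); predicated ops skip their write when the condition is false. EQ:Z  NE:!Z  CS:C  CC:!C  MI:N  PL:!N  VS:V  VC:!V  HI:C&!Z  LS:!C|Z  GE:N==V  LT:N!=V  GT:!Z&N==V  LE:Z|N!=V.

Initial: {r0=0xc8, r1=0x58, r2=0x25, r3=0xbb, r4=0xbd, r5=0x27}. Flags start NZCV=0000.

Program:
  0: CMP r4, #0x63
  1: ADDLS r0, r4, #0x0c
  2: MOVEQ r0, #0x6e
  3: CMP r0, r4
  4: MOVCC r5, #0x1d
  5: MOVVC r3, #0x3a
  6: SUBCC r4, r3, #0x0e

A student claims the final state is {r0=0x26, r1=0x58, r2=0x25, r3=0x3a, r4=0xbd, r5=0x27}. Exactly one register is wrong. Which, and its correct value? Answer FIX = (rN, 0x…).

FIX = (r0, 0xc8)

0: ✓ CMP  NZCV=0011
1: · ADDLS
2: · MOVEQ
3: ✓ CMP  NZCV=0010
4: · MOVCC
5: ✓ MOVVC  r3←0x3a
6: · SUBCC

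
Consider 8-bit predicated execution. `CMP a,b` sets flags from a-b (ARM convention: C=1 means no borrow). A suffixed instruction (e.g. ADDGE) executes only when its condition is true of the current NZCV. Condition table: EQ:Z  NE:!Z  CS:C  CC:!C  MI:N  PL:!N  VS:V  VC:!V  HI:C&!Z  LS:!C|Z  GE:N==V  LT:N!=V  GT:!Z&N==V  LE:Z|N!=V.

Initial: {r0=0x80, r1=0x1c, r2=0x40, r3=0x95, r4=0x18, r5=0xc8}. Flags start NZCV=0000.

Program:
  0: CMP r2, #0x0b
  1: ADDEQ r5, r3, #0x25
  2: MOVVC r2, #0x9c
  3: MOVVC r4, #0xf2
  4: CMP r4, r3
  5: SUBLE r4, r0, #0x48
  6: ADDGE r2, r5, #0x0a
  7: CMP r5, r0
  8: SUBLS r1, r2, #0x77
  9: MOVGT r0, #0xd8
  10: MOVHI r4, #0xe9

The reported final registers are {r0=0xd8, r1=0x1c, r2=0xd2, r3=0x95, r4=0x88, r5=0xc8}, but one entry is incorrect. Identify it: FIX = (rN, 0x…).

[0] flags=0010 → (cmp)
[1] flags=0010 EQ?F → skip
[2] flags=0010 VC?T → r2=0x9c
[3] flags=0010 VC?T → r4=0xf2
[4] flags=0010 → (cmp)
[5] flags=0010 LE?F → skip
[6] flags=0010 GE?T → r2=0xd2
[7] flags=0010 → (cmp)
[8] flags=0010 LS?F → skip
[9] flags=0010 GT?T → r0=0xd8
[10] flags=0010 HI?T → r4=0xe9

FIX = (r4, 0xe9)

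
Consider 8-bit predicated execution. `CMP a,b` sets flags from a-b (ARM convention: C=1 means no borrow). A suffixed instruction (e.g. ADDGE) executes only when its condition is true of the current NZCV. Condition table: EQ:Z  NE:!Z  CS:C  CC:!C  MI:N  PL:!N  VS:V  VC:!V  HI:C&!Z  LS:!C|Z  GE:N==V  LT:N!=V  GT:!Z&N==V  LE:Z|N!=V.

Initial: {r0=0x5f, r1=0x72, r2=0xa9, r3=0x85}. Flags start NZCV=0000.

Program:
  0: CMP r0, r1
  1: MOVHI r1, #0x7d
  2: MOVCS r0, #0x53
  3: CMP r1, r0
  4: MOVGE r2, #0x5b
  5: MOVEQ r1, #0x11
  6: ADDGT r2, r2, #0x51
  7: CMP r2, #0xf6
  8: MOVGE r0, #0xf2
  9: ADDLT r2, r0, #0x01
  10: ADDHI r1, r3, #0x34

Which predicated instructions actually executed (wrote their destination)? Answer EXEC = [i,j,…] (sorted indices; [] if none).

EXEC = [4,6,9]

[0] flags=1000 → (cmp)
[1] flags=1000 HI?F → skip
[2] flags=1000 CS?F → skip
[3] flags=0010 → (cmp)
[4] flags=0010 GE?T → r2=0x5b
[5] flags=0010 EQ?F → skip
[6] flags=0010 GT?T → r2=0xac
[7] flags=1000 → (cmp)
[8] flags=1000 GE?F → skip
[9] flags=1000 LT?T → r2=0x60
[10] flags=1000 HI?F → skip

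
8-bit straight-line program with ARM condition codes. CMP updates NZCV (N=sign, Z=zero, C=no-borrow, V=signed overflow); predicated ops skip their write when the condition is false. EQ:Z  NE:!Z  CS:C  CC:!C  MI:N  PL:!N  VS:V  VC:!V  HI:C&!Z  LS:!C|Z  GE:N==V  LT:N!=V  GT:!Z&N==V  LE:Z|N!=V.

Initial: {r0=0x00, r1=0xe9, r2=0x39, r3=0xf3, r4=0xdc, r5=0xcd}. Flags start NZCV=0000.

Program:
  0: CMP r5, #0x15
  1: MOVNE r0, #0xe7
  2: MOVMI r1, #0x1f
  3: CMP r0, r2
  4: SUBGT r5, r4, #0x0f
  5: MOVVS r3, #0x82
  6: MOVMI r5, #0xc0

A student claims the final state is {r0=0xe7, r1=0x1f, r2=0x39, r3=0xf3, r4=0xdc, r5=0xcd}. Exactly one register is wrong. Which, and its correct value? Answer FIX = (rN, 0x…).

FIX = (r5, 0xc0)

0: ✓ CMP  NZCV=1010
1: ✓ MOVNE  r0←0xe7
2: ✓ MOVMI  r1←0x1f
3: ✓ CMP  NZCV=1010
4: · SUBGT
5: · MOVVS
6: ✓ MOVMI  r5←0xc0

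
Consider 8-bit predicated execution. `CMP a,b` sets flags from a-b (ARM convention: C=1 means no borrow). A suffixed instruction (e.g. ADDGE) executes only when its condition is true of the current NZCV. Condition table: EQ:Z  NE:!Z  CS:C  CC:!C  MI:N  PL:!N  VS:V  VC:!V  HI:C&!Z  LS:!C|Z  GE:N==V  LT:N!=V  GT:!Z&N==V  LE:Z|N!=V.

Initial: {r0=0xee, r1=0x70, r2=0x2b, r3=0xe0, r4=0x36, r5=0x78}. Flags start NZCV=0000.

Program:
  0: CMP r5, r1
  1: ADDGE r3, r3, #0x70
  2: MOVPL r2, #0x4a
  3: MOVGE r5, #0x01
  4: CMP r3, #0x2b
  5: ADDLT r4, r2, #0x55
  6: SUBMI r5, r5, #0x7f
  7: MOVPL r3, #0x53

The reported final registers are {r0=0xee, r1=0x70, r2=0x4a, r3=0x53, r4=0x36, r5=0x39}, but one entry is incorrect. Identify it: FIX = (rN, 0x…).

0: ✓ CMP  NZCV=0010
1: ✓ ADDGE  r3←0x50
2: ✓ MOVPL  r2←0x4a
3: ✓ MOVGE  r5←0x01
4: ✓ CMP  NZCV=0010
5: · ADDLT
6: · SUBMI
7: ✓ MOVPL  r3←0x53

FIX = (r5, 0x01)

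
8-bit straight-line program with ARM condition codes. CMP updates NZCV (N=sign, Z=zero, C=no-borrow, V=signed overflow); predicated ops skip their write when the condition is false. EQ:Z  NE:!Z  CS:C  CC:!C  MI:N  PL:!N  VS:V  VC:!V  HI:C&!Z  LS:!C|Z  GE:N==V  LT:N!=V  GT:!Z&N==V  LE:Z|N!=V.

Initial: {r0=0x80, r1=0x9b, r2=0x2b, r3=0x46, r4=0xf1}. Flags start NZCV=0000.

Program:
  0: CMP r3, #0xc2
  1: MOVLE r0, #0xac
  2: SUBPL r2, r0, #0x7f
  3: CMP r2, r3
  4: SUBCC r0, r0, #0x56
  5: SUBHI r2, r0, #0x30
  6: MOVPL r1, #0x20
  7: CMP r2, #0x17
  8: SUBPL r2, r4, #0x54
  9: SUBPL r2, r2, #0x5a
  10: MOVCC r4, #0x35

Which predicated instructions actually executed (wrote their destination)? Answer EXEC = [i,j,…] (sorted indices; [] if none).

0: ✓ CMP  NZCV=1001
1: · MOVLE
2: · SUBPL
3: ✓ CMP  NZCV=1000
4: ✓ SUBCC  r0←0x2a
5: · SUBHI
6: · MOVPL
7: ✓ CMP  NZCV=0010
8: ✓ SUBPL  r2←0x9d
9: ✓ SUBPL  r2←0x43
10: · MOVCC

EXEC = [4,8,9]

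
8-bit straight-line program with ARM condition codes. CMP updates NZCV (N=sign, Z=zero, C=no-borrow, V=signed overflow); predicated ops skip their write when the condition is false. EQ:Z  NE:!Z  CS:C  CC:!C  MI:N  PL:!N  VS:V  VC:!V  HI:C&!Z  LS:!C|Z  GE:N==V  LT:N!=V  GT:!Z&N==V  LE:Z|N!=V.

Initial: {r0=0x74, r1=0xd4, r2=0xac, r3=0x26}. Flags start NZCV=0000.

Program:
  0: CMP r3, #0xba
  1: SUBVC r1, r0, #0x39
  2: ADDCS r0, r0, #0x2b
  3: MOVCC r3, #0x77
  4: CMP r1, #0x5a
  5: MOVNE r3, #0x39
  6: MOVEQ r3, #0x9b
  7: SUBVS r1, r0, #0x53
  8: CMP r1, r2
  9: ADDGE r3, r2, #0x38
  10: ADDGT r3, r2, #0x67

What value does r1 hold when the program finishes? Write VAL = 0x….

VAL = 0x3b

0: ✓ CMP  NZCV=0000
1: ✓ SUBVC  r1←0x3b
2: · ADDCS
3: ✓ MOVCC  r3←0x77
4: ✓ CMP  NZCV=1000
5: ✓ MOVNE  r3←0x39
6: · MOVEQ
7: · SUBVS
8: ✓ CMP  NZCV=1001
9: ✓ ADDGE  r3←0xe4
10: ✓ ADDGT  r3←0x13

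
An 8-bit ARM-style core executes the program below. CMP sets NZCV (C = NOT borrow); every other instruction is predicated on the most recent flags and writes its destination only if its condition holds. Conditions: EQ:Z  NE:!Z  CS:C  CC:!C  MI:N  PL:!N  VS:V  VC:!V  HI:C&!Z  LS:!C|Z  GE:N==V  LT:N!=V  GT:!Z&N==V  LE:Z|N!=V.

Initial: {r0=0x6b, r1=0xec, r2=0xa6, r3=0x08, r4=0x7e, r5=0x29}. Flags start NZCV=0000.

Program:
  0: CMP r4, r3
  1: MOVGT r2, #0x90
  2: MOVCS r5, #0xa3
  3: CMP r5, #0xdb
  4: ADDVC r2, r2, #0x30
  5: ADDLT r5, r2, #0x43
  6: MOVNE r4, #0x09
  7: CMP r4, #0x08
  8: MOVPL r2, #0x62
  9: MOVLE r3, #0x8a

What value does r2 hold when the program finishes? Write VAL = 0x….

[0] flags=0010 → (cmp)
[1] flags=0010 GT?T → r2=0x90
[2] flags=0010 CS?T → r5=0xa3
[3] flags=1000 → (cmp)
[4] flags=1000 VC?T → r2=0xc0
[5] flags=1000 LT?T → r5=0x03
[6] flags=1000 NE?T → r4=0x09
[7] flags=0010 → (cmp)
[8] flags=0010 PL?T → r2=0x62
[9] flags=0010 LE?F → skip

VAL = 0x62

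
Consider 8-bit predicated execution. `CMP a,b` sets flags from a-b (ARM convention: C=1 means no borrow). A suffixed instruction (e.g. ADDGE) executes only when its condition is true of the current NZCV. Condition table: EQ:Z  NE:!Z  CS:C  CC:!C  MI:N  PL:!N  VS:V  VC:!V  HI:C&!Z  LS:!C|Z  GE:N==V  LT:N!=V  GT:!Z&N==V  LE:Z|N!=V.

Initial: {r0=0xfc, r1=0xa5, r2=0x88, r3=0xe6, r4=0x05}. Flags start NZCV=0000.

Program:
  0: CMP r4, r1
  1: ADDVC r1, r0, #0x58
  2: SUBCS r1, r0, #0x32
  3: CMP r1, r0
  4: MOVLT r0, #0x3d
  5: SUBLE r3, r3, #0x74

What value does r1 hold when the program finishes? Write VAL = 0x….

VAL = 0x54

[0] flags=0000 → (cmp)
[1] flags=0000 VC?T → r1=0x54
[2] flags=0000 CS?F → skip
[3] flags=0000 → (cmp)
[4] flags=0000 LT?F → skip
[5] flags=0000 LE?F → skip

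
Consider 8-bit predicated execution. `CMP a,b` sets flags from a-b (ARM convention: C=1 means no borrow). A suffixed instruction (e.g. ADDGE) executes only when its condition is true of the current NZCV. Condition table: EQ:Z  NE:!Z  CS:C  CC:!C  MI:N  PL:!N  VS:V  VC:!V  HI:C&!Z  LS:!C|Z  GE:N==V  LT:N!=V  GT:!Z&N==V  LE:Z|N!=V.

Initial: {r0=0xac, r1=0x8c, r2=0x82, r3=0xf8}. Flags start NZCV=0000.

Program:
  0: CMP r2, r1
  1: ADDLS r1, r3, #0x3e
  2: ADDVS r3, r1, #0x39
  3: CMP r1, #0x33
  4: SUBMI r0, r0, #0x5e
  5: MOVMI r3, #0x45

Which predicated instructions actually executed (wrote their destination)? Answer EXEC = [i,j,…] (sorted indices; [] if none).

EXEC = [1]

[0] flags=1000 → (cmp)
[1] flags=1000 LS?T → r1=0x36
[2] flags=1000 VS?F → skip
[3] flags=0010 → (cmp)
[4] flags=0010 MI?F → skip
[5] flags=0010 MI?F → skip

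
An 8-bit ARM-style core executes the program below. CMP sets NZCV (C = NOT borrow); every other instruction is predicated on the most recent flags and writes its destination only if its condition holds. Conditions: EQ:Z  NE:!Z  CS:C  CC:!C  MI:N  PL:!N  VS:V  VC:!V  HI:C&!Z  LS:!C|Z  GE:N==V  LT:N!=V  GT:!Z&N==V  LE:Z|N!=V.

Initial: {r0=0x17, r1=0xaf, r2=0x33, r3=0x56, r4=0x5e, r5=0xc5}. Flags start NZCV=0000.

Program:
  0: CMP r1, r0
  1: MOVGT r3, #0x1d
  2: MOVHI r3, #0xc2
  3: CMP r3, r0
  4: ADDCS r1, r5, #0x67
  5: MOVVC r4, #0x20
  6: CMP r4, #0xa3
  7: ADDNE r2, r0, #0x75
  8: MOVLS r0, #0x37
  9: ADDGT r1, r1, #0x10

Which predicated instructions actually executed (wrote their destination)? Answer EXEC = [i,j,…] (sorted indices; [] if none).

[0] flags=1010 → (cmp)
[1] flags=1010 GT?F → skip
[2] flags=1010 HI?T → r3=0xc2
[3] flags=1010 → (cmp)
[4] flags=1010 CS?T → r1=0x2c
[5] flags=1010 VC?T → r4=0x20
[6] flags=0000 → (cmp)
[7] flags=0000 NE?T → r2=0x8c
[8] flags=0000 LS?T → r0=0x37
[9] flags=0000 GT?T → r1=0x3c

EXEC = [2,4,5,7,8,9]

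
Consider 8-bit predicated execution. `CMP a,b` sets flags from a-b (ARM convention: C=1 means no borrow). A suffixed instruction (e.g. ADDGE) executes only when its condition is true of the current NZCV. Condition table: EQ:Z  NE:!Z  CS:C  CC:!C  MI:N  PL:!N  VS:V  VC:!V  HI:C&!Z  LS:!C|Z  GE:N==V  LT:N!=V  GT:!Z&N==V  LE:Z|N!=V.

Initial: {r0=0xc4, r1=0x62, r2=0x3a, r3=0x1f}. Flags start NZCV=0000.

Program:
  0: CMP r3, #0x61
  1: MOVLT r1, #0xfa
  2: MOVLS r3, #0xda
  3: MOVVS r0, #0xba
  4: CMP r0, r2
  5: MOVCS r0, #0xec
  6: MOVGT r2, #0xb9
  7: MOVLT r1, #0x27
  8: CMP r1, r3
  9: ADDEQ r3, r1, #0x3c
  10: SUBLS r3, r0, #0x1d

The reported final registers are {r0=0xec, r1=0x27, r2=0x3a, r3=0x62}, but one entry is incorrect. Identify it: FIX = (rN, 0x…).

[0] flags=1000 → (cmp)
[1] flags=1000 LT?T → r1=0xfa
[2] flags=1000 LS?T → r3=0xda
[3] flags=1000 VS?F → skip
[4] flags=1010 → (cmp)
[5] flags=1010 CS?T → r0=0xec
[6] flags=1010 GT?F → skip
[7] flags=1010 LT?T → r1=0x27
[8] flags=0000 → (cmp)
[9] flags=0000 EQ?F → skip
[10] flags=0000 LS?T → r3=0xcf

FIX = (r3, 0xcf)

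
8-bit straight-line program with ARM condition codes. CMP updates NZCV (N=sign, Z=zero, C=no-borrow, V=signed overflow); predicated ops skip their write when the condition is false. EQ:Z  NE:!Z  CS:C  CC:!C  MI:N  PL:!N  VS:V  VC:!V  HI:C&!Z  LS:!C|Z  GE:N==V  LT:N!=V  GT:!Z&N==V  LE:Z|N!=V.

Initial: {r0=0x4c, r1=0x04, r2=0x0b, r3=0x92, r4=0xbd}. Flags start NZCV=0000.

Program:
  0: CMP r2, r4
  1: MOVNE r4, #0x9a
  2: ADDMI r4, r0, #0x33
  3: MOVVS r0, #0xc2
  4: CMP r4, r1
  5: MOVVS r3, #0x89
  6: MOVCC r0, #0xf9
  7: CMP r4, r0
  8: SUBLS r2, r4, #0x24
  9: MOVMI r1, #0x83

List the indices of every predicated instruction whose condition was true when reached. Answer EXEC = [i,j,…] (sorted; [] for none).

EXEC = [1]

[0] flags=0000 → (cmp)
[1] flags=0000 NE?T → r4=0x9a
[2] flags=0000 MI?F → skip
[3] flags=0000 VS?F → skip
[4] flags=1010 → (cmp)
[5] flags=1010 VS?F → skip
[6] flags=1010 CC?F → skip
[7] flags=0011 → (cmp)
[8] flags=0011 LS?F → skip
[9] flags=0011 MI?F → skip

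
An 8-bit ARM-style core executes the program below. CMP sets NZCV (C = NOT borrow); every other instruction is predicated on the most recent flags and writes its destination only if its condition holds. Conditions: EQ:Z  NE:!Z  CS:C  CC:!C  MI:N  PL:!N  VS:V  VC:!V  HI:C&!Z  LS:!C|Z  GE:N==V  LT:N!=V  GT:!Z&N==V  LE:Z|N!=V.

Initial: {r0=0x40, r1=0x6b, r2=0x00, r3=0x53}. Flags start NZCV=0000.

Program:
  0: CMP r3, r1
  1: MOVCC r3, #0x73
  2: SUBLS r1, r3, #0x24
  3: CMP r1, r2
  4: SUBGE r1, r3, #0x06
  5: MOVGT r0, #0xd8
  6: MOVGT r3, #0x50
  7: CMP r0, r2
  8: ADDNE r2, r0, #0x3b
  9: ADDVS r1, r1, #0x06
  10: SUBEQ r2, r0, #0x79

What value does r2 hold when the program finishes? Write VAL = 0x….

0: ✓ CMP  NZCV=1000
1: ✓ MOVCC  r3←0x73
2: ✓ SUBLS  r1←0x4f
3: ✓ CMP  NZCV=0010
4: ✓ SUBGE  r1←0x6d
5: ✓ MOVGT  r0←0xd8
6: ✓ MOVGT  r3←0x50
7: ✓ CMP  NZCV=1010
8: ✓ ADDNE  r2←0x13
9: · ADDVS
10: · SUBEQ

VAL = 0x13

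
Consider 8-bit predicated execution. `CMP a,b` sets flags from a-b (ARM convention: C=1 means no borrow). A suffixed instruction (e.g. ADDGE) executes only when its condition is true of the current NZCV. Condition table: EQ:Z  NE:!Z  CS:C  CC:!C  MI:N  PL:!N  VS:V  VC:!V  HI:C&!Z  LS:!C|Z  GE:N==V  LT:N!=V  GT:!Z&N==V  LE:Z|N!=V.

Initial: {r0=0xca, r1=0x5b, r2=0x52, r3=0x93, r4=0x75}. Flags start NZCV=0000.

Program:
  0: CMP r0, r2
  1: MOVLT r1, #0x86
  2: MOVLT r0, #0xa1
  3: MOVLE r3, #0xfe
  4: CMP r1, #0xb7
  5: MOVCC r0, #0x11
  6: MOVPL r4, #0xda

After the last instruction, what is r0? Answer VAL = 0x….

VAL = 0x11

0: ✓ CMP  NZCV=0011
1: ✓ MOVLT  r1←0x86
2: ✓ MOVLT  r0←0xa1
3: ✓ MOVLE  r3←0xfe
4: ✓ CMP  NZCV=1000
5: ✓ MOVCC  r0←0x11
6: · MOVPL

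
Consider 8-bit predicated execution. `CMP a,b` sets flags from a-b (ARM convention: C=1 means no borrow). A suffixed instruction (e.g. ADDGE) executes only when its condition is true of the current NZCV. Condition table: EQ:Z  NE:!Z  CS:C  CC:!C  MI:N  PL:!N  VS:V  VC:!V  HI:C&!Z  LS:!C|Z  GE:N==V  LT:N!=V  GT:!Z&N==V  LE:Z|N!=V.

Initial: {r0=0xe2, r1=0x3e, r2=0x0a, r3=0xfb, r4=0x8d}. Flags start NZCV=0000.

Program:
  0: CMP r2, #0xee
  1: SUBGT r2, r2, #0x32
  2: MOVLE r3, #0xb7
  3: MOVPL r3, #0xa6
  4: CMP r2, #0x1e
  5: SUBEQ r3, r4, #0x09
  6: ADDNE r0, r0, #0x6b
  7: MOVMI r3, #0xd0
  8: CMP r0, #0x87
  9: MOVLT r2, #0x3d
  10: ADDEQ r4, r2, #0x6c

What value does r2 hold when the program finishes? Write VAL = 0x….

VAL = 0xd8

[0] flags=0000 → (cmp)
[1] flags=0000 GT?T → r2=0xd8
[2] flags=0000 LE?F → skip
[3] flags=0000 PL?T → r3=0xa6
[4] flags=1010 → (cmp)
[5] flags=1010 EQ?F → skip
[6] flags=1010 NE?T → r0=0x4d
[7] flags=1010 MI?T → r3=0xd0
[8] flags=1001 → (cmp)
[9] flags=1001 LT?F → skip
[10] flags=1001 EQ?F → skip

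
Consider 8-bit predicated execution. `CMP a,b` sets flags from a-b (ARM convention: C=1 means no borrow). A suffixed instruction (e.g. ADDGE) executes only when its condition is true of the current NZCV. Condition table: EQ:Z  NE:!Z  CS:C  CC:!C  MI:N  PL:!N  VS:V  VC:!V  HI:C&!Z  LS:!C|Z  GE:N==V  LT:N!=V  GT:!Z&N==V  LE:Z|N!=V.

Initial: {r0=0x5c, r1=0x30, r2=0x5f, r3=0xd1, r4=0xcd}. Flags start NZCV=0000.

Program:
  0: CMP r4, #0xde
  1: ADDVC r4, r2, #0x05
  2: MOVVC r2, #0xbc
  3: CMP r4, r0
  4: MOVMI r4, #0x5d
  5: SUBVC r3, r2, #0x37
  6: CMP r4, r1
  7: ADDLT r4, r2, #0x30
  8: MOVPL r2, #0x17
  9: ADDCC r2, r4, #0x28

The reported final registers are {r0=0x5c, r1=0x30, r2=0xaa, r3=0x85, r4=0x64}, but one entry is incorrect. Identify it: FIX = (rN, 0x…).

FIX = (r2, 0x17)

[0] flags=1000 → (cmp)
[1] flags=1000 VC?T → r4=0x64
[2] flags=1000 VC?T → r2=0xbc
[3] flags=0010 → (cmp)
[4] flags=0010 MI?F → skip
[5] flags=0010 VC?T → r3=0x85
[6] flags=0010 → (cmp)
[7] flags=0010 LT?F → skip
[8] flags=0010 PL?T → r2=0x17
[9] flags=0010 CC?F → skip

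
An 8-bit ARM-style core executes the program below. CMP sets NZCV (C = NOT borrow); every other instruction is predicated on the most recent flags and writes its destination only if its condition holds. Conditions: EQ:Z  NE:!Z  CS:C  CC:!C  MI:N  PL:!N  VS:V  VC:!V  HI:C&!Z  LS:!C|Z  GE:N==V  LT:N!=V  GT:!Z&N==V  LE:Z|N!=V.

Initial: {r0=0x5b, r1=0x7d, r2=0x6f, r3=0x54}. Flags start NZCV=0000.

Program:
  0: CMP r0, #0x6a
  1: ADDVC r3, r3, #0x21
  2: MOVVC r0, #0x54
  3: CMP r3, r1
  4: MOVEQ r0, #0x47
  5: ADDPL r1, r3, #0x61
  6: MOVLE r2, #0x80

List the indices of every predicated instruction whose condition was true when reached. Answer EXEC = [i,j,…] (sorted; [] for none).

[0] flags=1000 → (cmp)
[1] flags=1000 VC?T → r3=0x75
[2] flags=1000 VC?T → r0=0x54
[3] flags=1000 → (cmp)
[4] flags=1000 EQ?F → skip
[5] flags=1000 PL?F → skip
[6] flags=1000 LE?T → r2=0x80

EXEC = [1,2,6]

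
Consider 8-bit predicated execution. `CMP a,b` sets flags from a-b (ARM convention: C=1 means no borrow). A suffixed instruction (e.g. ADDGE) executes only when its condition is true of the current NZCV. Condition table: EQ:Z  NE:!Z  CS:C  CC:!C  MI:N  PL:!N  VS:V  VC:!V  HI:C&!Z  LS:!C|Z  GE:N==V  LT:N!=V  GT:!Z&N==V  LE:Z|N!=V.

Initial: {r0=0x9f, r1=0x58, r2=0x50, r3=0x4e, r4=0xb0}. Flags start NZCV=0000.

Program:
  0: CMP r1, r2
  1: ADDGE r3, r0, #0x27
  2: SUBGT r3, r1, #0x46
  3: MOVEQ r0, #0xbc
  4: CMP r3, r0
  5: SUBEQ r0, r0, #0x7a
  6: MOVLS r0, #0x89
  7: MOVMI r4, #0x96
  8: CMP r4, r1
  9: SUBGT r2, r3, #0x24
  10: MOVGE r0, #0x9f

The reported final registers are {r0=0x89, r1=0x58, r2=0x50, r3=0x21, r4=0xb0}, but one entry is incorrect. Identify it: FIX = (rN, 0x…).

FIX = (r3, 0x12)

[0] flags=0010 → (cmp)
[1] flags=0010 GE?T → r3=0xc6
[2] flags=0010 GT?T → r3=0x12
[3] flags=0010 EQ?F → skip
[4] flags=0000 → (cmp)
[5] flags=0000 EQ?F → skip
[6] flags=0000 LS?T → r0=0x89
[7] flags=0000 MI?F → skip
[8] flags=0011 → (cmp)
[9] flags=0011 GT?F → skip
[10] flags=0011 GE?F → skip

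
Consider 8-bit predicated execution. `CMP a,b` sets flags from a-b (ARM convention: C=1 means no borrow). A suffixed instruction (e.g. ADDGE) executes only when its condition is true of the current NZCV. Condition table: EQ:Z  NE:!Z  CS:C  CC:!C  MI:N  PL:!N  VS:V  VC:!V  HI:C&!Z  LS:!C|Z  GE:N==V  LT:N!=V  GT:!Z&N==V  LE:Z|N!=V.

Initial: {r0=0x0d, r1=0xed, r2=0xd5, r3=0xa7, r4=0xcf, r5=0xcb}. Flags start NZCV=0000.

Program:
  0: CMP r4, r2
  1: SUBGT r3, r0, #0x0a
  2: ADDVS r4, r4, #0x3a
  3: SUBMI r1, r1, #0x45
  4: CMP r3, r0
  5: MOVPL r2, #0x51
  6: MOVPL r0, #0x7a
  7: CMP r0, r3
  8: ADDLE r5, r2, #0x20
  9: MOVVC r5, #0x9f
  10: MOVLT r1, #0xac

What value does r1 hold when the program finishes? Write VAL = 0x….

0: ✓ CMP  NZCV=1000
1: · SUBGT
2: · ADDVS
3: ✓ SUBMI  r1←0xa8
4: ✓ CMP  NZCV=1010
5: · MOVPL
6: · MOVPL
7: ✓ CMP  NZCV=0000
8: · ADDLE
9: ✓ MOVVC  r5←0x9f
10: · MOVLT

VAL = 0xa8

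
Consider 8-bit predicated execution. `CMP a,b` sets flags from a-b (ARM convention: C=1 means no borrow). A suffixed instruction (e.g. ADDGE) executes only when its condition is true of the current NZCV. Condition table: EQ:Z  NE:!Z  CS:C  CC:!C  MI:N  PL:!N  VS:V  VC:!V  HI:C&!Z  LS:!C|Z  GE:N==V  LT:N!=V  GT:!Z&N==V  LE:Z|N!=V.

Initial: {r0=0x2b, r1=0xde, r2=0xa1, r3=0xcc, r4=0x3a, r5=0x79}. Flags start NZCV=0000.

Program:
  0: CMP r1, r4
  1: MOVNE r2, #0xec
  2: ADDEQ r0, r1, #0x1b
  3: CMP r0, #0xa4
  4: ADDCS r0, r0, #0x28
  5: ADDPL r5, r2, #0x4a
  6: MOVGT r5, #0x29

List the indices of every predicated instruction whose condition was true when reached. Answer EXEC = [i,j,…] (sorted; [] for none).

EXEC = [1,6]

0: ✓ CMP  NZCV=1010
1: ✓ MOVNE  r2←0xec
2: · ADDEQ
3: ✓ CMP  NZCV=1001
4: · ADDCS
5: · ADDPL
6: ✓ MOVGT  r5←0x29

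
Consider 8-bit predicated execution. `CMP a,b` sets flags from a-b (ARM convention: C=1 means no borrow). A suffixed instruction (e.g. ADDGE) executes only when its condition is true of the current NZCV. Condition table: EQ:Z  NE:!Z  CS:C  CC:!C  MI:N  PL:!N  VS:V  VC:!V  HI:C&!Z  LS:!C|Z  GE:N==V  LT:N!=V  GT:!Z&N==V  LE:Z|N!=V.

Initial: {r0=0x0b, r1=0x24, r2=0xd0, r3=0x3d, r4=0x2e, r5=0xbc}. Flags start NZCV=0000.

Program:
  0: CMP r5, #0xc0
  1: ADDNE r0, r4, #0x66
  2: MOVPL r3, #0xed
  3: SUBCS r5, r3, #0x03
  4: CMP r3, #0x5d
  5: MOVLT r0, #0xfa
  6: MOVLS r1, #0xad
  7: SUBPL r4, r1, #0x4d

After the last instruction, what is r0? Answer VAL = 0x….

VAL = 0xfa

0: ✓ CMP  NZCV=1000
1: ✓ ADDNE  r0←0x94
2: · MOVPL
3: · SUBCS
4: ✓ CMP  NZCV=1000
5: ✓ MOVLT  r0←0xfa
6: ✓ MOVLS  r1←0xad
7: · SUBPL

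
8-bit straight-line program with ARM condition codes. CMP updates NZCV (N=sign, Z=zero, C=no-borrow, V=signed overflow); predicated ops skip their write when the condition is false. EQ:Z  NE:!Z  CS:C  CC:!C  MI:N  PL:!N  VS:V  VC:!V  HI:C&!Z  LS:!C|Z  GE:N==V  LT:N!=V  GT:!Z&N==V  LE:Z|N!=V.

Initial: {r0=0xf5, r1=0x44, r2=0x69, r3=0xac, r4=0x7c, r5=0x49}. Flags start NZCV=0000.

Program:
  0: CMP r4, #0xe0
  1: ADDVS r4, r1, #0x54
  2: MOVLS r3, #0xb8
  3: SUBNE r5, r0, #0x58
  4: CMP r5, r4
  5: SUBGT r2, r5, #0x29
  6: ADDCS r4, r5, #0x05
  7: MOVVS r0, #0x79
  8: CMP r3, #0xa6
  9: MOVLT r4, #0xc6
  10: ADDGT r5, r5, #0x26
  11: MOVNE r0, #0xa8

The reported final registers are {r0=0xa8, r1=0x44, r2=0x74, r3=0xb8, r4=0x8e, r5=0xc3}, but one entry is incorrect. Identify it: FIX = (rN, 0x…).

0: ✓ CMP  NZCV=1001
1: ✓ ADDVS  r4←0x98
2: ✓ MOVLS  r3←0xb8
3: ✓ SUBNE  r5←0x9d
4: ✓ CMP  NZCV=0010
5: ✓ SUBGT  r2←0x74
6: ✓ ADDCS  r4←0xa2
7: · MOVVS
8: ✓ CMP  NZCV=0010
9: · MOVLT
10: ✓ ADDGT  r5←0xc3
11: ✓ MOVNE  r0←0xa8

FIX = (r4, 0xa2)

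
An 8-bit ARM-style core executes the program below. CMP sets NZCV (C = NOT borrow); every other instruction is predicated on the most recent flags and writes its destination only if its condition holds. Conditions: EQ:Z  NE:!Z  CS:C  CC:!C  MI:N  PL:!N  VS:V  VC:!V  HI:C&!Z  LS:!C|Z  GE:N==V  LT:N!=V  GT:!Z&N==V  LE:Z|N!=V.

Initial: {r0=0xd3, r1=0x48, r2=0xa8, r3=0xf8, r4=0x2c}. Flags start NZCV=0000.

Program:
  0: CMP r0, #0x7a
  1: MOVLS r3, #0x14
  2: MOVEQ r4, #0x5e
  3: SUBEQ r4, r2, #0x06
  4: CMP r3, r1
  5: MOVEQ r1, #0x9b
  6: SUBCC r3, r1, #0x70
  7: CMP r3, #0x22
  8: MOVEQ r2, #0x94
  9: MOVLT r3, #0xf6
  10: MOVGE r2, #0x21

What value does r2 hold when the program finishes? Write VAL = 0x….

VAL = 0xa8

[0] flags=0011 → (cmp)
[1] flags=0011 LS?F → skip
[2] flags=0011 EQ?F → skip
[3] flags=0011 EQ?F → skip
[4] flags=1010 → (cmp)
[5] flags=1010 EQ?F → skip
[6] flags=1010 CC?F → skip
[7] flags=1010 → (cmp)
[8] flags=1010 EQ?F → skip
[9] flags=1010 LT?T → r3=0xf6
[10] flags=1010 GE?F → skip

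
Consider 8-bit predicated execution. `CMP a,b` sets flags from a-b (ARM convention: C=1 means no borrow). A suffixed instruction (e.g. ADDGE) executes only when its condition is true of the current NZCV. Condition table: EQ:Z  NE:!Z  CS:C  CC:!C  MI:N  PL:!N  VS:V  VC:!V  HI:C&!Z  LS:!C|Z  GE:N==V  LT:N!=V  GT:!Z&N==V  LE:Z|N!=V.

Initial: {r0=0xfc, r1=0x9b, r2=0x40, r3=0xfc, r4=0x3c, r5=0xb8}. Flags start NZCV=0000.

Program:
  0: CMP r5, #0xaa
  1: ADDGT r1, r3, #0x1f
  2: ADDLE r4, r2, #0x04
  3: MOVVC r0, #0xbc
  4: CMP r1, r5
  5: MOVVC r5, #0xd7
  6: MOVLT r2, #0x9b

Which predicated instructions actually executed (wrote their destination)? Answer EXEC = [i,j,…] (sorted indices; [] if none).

0: ✓ CMP  NZCV=0010
1: ✓ ADDGT  r1←0x1b
2: · ADDLE
3: ✓ MOVVC  r0←0xbc
4: ✓ CMP  NZCV=0000
5: ✓ MOVVC  r5←0xd7
6: · MOVLT

EXEC = [1,3,5]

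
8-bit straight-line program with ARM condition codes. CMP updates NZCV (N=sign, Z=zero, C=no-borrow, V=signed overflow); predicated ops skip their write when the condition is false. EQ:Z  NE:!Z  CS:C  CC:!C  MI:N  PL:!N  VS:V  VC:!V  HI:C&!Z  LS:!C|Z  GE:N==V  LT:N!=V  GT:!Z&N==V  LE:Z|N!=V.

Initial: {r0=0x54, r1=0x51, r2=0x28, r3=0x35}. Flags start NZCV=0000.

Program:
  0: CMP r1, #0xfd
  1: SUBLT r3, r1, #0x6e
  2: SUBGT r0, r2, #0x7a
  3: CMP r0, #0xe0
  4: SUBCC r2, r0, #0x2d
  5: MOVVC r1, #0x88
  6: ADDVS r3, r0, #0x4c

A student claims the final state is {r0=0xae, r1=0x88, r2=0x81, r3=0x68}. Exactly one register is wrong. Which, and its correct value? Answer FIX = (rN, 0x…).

0: ✓ CMP  NZCV=0000
1: · SUBLT
2: ✓ SUBGT  r0←0xae
3: ✓ CMP  NZCV=1000
4: ✓ SUBCC  r2←0x81
5: ✓ MOVVC  r1←0x88
6: · ADDVS

FIX = (r3, 0x35)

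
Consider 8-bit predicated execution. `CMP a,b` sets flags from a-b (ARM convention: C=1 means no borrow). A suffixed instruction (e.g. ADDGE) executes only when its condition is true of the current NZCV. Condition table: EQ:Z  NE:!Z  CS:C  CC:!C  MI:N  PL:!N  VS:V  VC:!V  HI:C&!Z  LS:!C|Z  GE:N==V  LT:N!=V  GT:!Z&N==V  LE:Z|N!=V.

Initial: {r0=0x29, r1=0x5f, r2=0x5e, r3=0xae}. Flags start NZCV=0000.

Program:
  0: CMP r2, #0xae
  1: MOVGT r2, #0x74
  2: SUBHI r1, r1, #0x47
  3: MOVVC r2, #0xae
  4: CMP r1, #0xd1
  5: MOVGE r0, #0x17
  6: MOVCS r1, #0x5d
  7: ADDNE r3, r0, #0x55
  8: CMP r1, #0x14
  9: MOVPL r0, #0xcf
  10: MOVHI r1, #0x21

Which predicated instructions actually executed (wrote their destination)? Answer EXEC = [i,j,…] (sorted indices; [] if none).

0: ✓ CMP  NZCV=1001
1: ✓ MOVGT  r2←0x74
2: · SUBHI
3: · MOVVC
4: ✓ CMP  NZCV=1001
5: ✓ MOVGE  r0←0x17
6: · MOVCS
7: ✓ ADDNE  r3←0x6c
8: ✓ CMP  NZCV=0010
9: ✓ MOVPL  r0←0xcf
10: ✓ MOVHI  r1←0x21

EXEC = [1,5,7,9,10]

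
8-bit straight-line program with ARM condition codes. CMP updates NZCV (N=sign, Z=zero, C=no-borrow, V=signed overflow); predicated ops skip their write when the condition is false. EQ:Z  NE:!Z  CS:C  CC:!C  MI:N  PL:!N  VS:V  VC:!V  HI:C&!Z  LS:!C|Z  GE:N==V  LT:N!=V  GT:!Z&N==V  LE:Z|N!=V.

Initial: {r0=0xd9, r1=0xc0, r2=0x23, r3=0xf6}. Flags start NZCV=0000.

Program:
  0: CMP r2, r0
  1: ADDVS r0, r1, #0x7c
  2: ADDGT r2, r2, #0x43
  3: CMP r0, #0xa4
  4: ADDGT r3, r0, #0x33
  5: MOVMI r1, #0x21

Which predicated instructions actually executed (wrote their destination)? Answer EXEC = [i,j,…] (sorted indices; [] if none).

EXEC = [2,4]

0: ✓ CMP  NZCV=0000
1: · ADDVS
2: ✓ ADDGT  r2←0x66
3: ✓ CMP  NZCV=0010
4: ✓ ADDGT  r3←0x0c
5: · MOVMI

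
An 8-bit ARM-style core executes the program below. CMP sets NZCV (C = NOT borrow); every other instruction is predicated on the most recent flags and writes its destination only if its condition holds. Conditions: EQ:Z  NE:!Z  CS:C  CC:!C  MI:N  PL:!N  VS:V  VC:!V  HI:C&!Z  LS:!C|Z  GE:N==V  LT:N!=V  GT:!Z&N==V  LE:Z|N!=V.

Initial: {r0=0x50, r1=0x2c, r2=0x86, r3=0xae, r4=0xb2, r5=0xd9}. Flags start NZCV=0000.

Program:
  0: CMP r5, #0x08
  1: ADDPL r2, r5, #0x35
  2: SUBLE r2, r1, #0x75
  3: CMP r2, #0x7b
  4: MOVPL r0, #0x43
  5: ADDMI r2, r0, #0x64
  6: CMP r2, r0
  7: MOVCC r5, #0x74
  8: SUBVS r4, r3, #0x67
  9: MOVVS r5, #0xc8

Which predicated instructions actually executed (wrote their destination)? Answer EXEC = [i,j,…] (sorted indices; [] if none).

0: ✓ CMP  NZCV=1010
1: · ADDPL
2: ✓ SUBLE  r2←0xb7
3: ✓ CMP  NZCV=0011
4: ✓ MOVPL  r0←0x43
5: · ADDMI
6: ✓ CMP  NZCV=0011
7: · MOVCC
8: ✓ SUBVS  r4←0x47
9: ✓ MOVVS  r5←0xc8

EXEC = [2,4,8,9]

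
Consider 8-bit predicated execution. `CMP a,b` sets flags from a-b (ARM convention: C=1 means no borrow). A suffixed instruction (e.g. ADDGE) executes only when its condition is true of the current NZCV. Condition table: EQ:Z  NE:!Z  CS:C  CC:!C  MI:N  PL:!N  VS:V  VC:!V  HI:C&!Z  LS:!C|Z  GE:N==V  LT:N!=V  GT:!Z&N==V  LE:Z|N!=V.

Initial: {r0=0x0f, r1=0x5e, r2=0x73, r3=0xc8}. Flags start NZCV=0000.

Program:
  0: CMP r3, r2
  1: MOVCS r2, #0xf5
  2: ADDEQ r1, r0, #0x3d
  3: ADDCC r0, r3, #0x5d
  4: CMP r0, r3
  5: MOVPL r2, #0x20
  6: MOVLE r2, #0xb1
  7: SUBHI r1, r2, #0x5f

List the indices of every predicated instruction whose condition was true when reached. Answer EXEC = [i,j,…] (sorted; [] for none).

EXEC = [1,5]

0: ✓ CMP  NZCV=0011
1: ✓ MOVCS  r2←0xf5
2: · ADDEQ
3: · ADDCC
4: ✓ CMP  NZCV=0000
5: ✓ MOVPL  r2←0x20
6: · MOVLE
7: · SUBHI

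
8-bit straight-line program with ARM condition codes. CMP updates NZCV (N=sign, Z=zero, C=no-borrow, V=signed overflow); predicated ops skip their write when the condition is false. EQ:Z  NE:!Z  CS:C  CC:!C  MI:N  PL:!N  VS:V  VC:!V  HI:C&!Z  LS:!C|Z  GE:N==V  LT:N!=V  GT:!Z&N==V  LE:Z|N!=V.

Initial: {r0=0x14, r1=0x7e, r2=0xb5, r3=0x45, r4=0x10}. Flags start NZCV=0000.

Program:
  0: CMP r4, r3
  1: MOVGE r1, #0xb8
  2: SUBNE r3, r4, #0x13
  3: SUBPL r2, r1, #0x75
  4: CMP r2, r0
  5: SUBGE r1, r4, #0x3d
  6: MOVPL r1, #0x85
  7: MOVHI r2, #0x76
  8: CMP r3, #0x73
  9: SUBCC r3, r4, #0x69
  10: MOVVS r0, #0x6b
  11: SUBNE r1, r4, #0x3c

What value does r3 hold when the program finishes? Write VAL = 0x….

VAL = 0xfd

[0] flags=1000 → (cmp)
[1] flags=1000 GE?F → skip
[2] flags=1000 NE?T → r3=0xfd
[3] flags=1000 PL?F → skip
[4] flags=1010 → (cmp)
[5] flags=1010 GE?F → skip
[6] flags=1010 PL?F → skip
[7] flags=1010 HI?T → r2=0x76
[8] flags=1010 → (cmp)
[9] flags=1010 CC?F → skip
[10] flags=1010 VS?F → skip
[11] flags=1010 NE?T → r1=0xd4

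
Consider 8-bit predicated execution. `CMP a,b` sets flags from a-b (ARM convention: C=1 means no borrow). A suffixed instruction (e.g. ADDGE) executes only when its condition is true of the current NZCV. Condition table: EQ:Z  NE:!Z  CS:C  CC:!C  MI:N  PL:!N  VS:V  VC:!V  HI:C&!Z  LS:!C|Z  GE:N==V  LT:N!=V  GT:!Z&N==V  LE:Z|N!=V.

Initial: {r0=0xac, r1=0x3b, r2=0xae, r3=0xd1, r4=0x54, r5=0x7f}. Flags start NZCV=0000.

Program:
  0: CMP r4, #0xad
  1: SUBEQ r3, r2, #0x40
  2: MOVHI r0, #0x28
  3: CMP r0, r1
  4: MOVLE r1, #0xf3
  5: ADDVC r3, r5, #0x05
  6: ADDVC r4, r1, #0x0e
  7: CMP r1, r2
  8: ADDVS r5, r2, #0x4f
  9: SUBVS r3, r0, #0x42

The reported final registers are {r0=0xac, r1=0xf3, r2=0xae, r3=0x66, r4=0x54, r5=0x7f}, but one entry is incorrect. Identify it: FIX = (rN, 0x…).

0: ✓ CMP  NZCV=1001
1: · SUBEQ
2: · MOVHI
3: ✓ CMP  NZCV=0011
4: ✓ MOVLE  r1←0xf3
5: · ADDVC
6: · ADDVC
7: ✓ CMP  NZCV=0010
8: · ADDVS
9: · SUBVS

FIX = (r3, 0xd1)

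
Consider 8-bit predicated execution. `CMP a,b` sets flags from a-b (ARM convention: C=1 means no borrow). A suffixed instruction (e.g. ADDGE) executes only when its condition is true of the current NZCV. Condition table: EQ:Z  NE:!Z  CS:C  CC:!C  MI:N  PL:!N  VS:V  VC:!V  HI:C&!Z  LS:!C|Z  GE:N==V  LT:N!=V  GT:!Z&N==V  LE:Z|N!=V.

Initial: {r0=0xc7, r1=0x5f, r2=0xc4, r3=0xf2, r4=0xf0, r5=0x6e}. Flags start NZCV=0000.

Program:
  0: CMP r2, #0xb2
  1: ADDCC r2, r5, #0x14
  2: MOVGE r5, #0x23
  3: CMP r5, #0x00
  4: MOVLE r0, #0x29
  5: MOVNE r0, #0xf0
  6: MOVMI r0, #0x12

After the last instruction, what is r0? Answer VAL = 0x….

0: ✓ CMP  NZCV=0010
1: · ADDCC
2: ✓ MOVGE  r5←0x23
3: ✓ CMP  NZCV=0010
4: · MOVLE
5: ✓ MOVNE  r0←0xf0
6: · MOVMI

VAL = 0xf0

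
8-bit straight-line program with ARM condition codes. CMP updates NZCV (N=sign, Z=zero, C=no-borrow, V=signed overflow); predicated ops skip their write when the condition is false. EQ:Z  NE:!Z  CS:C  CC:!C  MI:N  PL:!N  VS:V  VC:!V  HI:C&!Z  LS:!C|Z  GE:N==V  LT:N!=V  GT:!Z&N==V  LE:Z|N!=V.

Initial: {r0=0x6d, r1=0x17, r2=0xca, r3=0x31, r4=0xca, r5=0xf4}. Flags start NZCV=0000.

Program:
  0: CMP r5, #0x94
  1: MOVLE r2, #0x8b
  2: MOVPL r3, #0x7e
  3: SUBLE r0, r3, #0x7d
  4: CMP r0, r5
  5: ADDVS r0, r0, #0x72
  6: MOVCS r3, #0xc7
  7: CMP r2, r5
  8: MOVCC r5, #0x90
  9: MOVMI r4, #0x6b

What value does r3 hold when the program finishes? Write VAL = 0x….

[0] flags=0010 → (cmp)
[1] flags=0010 LE?F → skip
[2] flags=0010 PL?T → r3=0x7e
[3] flags=0010 LE?F → skip
[4] flags=0000 → (cmp)
[5] flags=0000 VS?F → skip
[6] flags=0000 CS?F → skip
[7] flags=1000 → (cmp)
[8] flags=1000 CC?T → r5=0x90
[9] flags=1000 MI?T → r4=0x6b

VAL = 0x7e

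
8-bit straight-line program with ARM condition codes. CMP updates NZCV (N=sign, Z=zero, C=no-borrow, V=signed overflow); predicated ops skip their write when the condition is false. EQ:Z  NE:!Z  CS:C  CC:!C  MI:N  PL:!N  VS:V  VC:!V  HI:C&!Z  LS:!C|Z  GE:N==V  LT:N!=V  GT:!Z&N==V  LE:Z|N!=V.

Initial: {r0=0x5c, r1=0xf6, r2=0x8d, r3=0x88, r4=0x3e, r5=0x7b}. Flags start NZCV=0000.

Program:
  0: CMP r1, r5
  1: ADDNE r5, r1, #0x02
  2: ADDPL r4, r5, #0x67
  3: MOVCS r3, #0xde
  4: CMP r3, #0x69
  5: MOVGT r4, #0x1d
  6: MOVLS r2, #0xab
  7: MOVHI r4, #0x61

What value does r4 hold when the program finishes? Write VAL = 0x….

0: ✓ CMP  NZCV=0011
1: ✓ ADDNE  r5←0xf8
2: ✓ ADDPL  r4←0x5f
3: ✓ MOVCS  r3←0xde
4: ✓ CMP  NZCV=0011
5: · MOVGT
6: · MOVLS
7: ✓ MOVHI  r4←0x61

VAL = 0x61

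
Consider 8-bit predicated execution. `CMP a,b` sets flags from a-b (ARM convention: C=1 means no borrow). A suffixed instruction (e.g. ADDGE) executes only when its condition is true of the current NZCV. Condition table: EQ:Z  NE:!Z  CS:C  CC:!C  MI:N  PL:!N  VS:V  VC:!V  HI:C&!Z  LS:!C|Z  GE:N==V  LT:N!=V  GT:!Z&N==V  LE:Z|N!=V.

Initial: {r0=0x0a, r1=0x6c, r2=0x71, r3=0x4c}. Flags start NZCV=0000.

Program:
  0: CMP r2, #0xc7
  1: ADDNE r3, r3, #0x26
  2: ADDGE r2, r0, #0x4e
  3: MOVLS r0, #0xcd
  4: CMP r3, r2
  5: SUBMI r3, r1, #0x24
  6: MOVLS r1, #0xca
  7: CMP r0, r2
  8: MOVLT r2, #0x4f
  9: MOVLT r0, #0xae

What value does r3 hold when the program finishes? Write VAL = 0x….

[0] flags=1001 → (cmp)
[1] flags=1001 NE?T → r3=0x72
[2] flags=1001 GE?T → r2=0x58
[3] flags=1001 LS?T → r0=0xcd
[4] flags=0010 → (cmp)
[5] flags=0010 MI?F → skip
[6] flags=0010 LS?F → skip
[7] flags=0011 → (cmp)
[8] flags=0011 LT?T → r2=0x4f
[9] flags=0011 LT?T → r0=0xae

VAL = 0x72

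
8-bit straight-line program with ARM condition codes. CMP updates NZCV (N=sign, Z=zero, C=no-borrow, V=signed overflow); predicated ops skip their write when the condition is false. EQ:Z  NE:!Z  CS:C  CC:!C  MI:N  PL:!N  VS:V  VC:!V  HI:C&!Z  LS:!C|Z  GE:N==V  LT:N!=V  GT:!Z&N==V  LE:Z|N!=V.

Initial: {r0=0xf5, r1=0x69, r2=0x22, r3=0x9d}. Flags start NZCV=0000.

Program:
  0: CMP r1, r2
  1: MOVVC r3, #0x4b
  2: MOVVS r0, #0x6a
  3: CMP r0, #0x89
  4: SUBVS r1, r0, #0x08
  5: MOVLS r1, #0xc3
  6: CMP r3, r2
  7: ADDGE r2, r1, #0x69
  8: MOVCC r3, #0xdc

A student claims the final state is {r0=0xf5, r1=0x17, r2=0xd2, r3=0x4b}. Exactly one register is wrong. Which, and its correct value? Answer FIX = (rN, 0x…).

FIX = (r1, 0x69)

0: ✓ CMP  NZCV=0010
1: ✓ MOVVC  r3←0x4b
2: · MOVVS
3: ✓ CMP  NZCV=0010
4: · SUBVS
5: · MOVLS
6: ✓ CMP  NZCV=0010
7: ✓ ADDGE  r2←0xd2
8: · MOVCC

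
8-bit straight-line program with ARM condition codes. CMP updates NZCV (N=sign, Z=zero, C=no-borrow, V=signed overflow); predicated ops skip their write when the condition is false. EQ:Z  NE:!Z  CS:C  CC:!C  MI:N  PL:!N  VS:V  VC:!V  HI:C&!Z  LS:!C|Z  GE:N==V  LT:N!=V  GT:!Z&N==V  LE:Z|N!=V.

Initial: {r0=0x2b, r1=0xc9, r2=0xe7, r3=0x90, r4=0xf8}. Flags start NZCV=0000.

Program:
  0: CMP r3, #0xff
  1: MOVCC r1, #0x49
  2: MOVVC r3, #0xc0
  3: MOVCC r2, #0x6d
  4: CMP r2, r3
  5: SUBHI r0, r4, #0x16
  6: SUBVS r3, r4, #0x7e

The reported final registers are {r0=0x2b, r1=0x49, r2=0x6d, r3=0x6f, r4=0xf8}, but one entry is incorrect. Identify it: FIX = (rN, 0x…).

FIX = (r3, 0x7a)

0: ✓ CMP  NZCV=1000
1: ✓ MOVCC  r1←0x49
2: ✓ MOVVC  r3←0xc0
3: ✓ MOVCC  r2←0x6d
4: ✓ CMP  NZCV=1001
5: · SUBHI
6: ✓ SUBVS  r3←0x7a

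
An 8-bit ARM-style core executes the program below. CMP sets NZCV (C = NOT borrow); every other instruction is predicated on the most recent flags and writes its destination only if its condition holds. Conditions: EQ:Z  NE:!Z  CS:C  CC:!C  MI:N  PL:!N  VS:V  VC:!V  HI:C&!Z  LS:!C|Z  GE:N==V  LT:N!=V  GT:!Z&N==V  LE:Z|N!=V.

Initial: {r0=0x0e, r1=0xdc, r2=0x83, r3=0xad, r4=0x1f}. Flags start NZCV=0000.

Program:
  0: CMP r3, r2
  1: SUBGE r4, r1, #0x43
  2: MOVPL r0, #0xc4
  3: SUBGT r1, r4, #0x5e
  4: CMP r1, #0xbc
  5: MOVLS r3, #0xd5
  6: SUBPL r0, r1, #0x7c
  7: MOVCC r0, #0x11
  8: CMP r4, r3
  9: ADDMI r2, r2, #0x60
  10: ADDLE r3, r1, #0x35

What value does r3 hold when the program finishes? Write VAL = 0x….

[0] flags=0010 → (cmp)
[1] flags=0010 GE?T → r4=0x99
[2] flags=0010 PL?T → r0=0xc4
[3] flags=0010 GT?T → r1=0x3b
[4] flags=0000 → (cmp)
[5] flags=0000 LS?T → r3=0xd5
[6] flags=0000 PL?T → r0=0xbf
[7] flags=0000 CC?T → r0=0x11
[8] flags=1000 → (cmp)
[9] flags=1000 MI?T → r2=0xe3
[10] flags=1000 LE?T → r3=0x70

VAL = 0x70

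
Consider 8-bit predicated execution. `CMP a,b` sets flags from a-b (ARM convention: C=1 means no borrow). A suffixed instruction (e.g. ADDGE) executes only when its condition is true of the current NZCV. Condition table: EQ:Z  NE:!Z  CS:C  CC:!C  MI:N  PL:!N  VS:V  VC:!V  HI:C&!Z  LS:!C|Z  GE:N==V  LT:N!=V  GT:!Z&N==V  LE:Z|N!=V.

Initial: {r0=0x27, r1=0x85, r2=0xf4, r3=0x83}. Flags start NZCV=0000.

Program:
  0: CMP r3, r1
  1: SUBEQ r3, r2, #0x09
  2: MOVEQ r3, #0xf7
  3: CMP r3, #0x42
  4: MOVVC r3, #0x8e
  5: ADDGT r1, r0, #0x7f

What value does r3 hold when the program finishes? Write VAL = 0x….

VAL = 0x83

0: ✓ CMP  NZCV=1000
1: · SUBEQ
2: · MOVEQ
3: ✓ CMP  NZCV=0011
4: · MOVVC
5: · ADDGT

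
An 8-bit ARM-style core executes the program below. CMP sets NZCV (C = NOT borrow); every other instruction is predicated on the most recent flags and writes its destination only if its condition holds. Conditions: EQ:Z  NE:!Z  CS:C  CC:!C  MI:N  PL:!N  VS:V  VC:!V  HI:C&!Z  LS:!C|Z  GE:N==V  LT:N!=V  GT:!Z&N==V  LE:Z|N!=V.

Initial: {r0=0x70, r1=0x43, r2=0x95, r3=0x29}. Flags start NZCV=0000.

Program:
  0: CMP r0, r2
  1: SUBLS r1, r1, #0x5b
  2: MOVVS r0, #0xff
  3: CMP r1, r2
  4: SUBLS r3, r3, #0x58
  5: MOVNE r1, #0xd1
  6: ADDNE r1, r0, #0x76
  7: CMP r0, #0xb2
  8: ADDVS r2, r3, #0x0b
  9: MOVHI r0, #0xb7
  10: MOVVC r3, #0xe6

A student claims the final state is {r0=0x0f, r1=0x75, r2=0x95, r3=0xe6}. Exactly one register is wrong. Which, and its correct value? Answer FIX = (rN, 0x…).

[0] flags=1001 → (cmp)
[1] flags=1001 LS?T → r1=0xe8
[2] flags=1001 VS?T → r0=0xff
[3] flags=0010 → (cmp)
[4] flags=0010 LS?F → skip
[5] flags=0010 NE?T → r1=0xd1
[6] flags=0010 NE?T → r1=0x75
[7] flags=0010 → (cmp)
[8] flags=0010 VS?F → skip
[9] flags=0010 HI?T → r0=0xb7
[10] flags=0010 VC?T → r3=0xe6

FIX = (r0, 0xb7)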